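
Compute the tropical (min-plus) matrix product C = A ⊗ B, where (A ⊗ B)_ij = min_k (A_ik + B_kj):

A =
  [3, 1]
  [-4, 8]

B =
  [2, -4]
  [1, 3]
A ⊗ B =
  [2, -1]
  [-2, -8]

Apply the min-plus product entry-by-entry:
  C[0][0] = min over k of (A[0][0] + B[0][0] = 3 + 2 = 5, A[0][1] + B[1][0] = 1 + 1 = 2) = 2 (attained at k = 1)
  C[0][1] = min over k of (A[0][0] + B[0][1] = 3 + -4 = -1, A[0][1] + B[1][1] = 1 + 3 = 4) = -1 (attained at k = 0)
  C[1][0] = min over k of (A[1][0] + B[0][0] = -4 + 2 = -2, A[1][1] + B[1][0] = 8 + 1 = 9) = -2 (attained at k = 0)
  C[1][1] = min over k of (A[1][0] + B[0][1] = -4 + -4 = -8, A[1][1] + B[1][1] = 8 + 3 = 11) = -8 (attained at k = 0)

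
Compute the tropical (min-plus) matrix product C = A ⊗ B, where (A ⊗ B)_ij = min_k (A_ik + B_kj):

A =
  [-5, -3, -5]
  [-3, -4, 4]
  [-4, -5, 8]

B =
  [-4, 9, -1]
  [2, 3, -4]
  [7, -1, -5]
A ⊗ B =
  [-9, -6, -10]
  [-7, -1, -8]
  [-8, -2, -9]

Apply the min-plus product entry-by-entry:
  C[0][0] = min over k of (A[0][0] + B[0][0] = -5 + -4 = -9, A[0][1] + B[1][0] = -3 + 2 = -1, A[0][2] + B[2][0] = -5 + 7 = 2) = -9 (attained at k = 0)
  C[0][1] = min over k of (A[0][0] + B[0][1] = -5 + 9 = 4, A[0][1] + B[1][1] = -3 + 3 = 0, A[0][2] + B[2][1] = -5 + -1 = -6) = -6 (attained at k = 2)
  C[0][2] = min over k of (A[0][0] + B[0][2] = -5 + -1 = -6, A[0][1] + B[1][2] = -3 + -4 = -7, A[0][2] + B[2][2] = -5 + -5 = -10) = -10 (attained at k = 2)
  C[1][0] = min over k of (A[1][0] + B[0][0] = -3 + -4 = -7, A[1][1] + B[1][0] = -4 + 2 = -2, A[1][2] + B[2][0] = 4 + 7 = 11) = -7 (attained at k = 0)
  C[1][1] = min over k of (A[1][0] + B[0][1] = -3 + 9 = 6, A[1][1] + B[1][1] = -4 + 3 = -1, A[1][2] + B[2][1] = 4 + -1 = 3) = -1 (attained at k = 1)
  C[1][2] = min over k of (A[1][0] + B[0][2] = -3 + -1 = -4, A[1][1] + B[1][2] = -4 + -4 = -8, A[1][2] + B[2][2] = 4 + -5 = -1) = -8 (attained at k = 1)
  C[2][0] = min over k of (A[2][0] + B[0][0] = -4 + -4 = -8, A[2][1] + B[1][0] = -5 + 2 = -3, A[2][2] + B[2][0] = 8 + 7 = 15) = -8 (attained at k = 0)
  C[2][1] = min over k of (A[2][0] + B[0][1] = -4 + 9 = 5, A[2][1] + B[1][1] = -5 + 3 = -2, A[2][2] + B[2][1] = 8 + -1 = 7) = -2 (attained at k = 1)
  C[2][2] = min over k of (A[2][0] + B[0][2] = -4 + -1 = -5, A[2][1] + B[1][2] = -5 + -4 = -9, A[2][2] + B[2][2] = 8 + -5 = 3) = -9 (attained at k = 1)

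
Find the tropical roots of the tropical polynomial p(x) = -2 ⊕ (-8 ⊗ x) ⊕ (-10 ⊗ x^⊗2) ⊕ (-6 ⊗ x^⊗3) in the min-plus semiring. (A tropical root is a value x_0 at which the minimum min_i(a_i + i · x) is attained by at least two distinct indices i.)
Roots: {-4, 2, 6}

Each tropical root is a break point of the lower envelope of the lines y = a_i + i · x (there are 4 lines, with slopes 0, 1, ..., 3). Only the lines that attain the minimum somewhere contribute to roots; other lines are dominated. Here the surviving (envelope) indices are i = 3, i = 2, i = 1, i = 0.
Intersections between consecutive envelope lines give the roots: for adjacent envelope indices i < j the intersection is x = (a_i − a_j) / (j − i). Reading off the sorted break points: {-4, 2, 6}.
Verification: at each break x_0, at least two indices attain the minimum of min_i(a_i + i · x_0).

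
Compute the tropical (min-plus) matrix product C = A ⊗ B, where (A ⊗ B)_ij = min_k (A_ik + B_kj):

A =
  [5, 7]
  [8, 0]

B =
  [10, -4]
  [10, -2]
A ⊗ B =
  [15, 1]
  [10, -2]

Apply the min-plus product entry-by-entry:
  C[0][0] = min over k of (A[0][0] + B[0][0] = 5 + 10 = 15, A[0][1] + B[1][0] = 7 + 10 = 17) = 15 (attained at k = 0)
  C[0][1] = min over k of (A[0][0] + B[0][1] = 5 + -4 = 1, A[0][1] + B[1][1] = 7 + -2 = 5) = 1 (attained at k = 0)
  C[1][0] = min over k of (A[1][0] + B[0][0] = 8 + 10 = 18, A[1][1] + B[1][0] = 0 + 10 = 10) = 10 (attained at k = 1)
  C[1][1] = min over k of (A[1][0] + B[0][1] = 8 + -4 = 4, A[1][1] + B[1][1] = 0 + -2 = -2) = -2 (attained at k = 1)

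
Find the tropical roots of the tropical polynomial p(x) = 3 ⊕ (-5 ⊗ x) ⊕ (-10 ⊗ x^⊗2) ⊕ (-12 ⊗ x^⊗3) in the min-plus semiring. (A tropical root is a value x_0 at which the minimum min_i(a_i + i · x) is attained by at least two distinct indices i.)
Roots: {2, 5, 8}

Each tropical root is a break point of the lower envelope of the lines y = a_i + i · x (there are 4 lines, with slopes 0, 1, ..., 3). Only the lines that attain the minimum somewhere contribute to roots; other lines are dominated. Here the surviving (envelope) indices are i = 3, i = 2, i = 1, i = 0.
Intersections between consecutive envelope lines give the roots: for adjacent envelope indices i < j the intersection is x = (a_i − a_j) / (j − i). Reading off the sorted break points: {2, 5, 8}.
Verification: at each break x_0, at least two indices attain the minimum of min_i(a_i + i · x_0).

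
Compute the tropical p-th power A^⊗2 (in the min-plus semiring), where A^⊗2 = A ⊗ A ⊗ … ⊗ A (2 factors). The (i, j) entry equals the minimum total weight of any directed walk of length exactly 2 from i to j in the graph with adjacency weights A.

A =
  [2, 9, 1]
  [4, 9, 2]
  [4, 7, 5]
A^⊗2 =
  [4, 8, 3]
  [6, 9, 5]
  [6, 12, 5]

Each entry (A^⊗2)_ij equals the minimum over all length-2 walks i = v_0 → v_1 → … → v_2 = j of Σ_t A[v_t][v_{t+1}]. For example, for (i, j) = (0, 2) we minimise over 3 possible intermediate vertex sequences; the minimum is 3, attained along the walk 0 → 0 → 2.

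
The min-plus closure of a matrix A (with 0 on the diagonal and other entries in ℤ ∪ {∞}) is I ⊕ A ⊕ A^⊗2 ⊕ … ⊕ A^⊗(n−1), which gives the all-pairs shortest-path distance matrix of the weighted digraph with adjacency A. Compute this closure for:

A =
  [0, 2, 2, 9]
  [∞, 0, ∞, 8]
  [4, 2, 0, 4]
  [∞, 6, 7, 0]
Closure =
  [0, 2, 2, 6]
  [19, 0, 15, 8]
  [4, 2, 0, 4]
  [11, 6, 7, 0]

This is the Floyd-Warshall all-pairs shortest-path computation. For each intermediate vertex k = 0, 1, …, 3, update dist[i][j] ← min(dist[i][j], dist[i][k] + dist[k][j]). The final matrix gives, for each (i, j), the minimum total weight of any directed path from i to j (possibly empty when i = j).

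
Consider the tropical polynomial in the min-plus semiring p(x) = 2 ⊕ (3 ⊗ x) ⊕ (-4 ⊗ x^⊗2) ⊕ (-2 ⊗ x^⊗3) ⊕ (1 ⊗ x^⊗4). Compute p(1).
p(1) = -2

A tropical monomial a ⊗ x^⊗i evaluates to a + i · x. Evaluating each term at x = 1:
  Term 0 contributes 2 + 0 · 1 = 2
  Term 1 contributes 3 + 1 · 1 = 4
  Term 2 contributes -4 + 2 · 1 = -2
  Term 3 contributes -2 + 3 · 1 = 1
  Term 4 contributes 1 + 4 · 1 = 5
p(1) = ⊕ of these = min[2, 4, -2, 1, 5] = -2.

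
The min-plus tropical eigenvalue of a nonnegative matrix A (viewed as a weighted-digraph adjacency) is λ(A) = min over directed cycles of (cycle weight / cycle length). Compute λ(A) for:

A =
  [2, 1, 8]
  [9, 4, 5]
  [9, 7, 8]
λ(A) = 2

Enumerate directed cycles and compute their means (weight / length). Sample:
  cycle 0 → 0: weight = 2, length = 1, mean = 2/1 ≈ 2.000
  cycle 1 → 1: weight = 4, length = 1, mean = 4/1 ≈ 4.000
  cycle 2 → 2: weight = 8, length = 1, mean = 8/1 ≈ 8.000
  cycle 0 → 1 → 0: weight = 10, length = 2, mean = 10/2 ≈ 5.000
  cycle 0 → 2 → 0: weight = 17, length = 2, mean = 17/2 ≈ 8.500
  cycle 1 → 0 → 1: weight = 10, length = 2, mean = 10/2 ≈ 5.000
Minimum mean = 2.000, attained e.g. along the cycle 0 → 0 with weight 2 and length 1. So λ(A) = 2/1 = 2.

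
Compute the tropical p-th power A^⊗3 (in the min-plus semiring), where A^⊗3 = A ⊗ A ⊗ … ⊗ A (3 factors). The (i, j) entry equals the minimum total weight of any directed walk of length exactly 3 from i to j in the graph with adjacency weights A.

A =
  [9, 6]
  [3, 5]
A^⊗3 =
  [14, 15]
  [12, 14]

Each entry (A^⊗3)_ij equals the minimum over all length-3 walks i = v_0 → v_1 → … → v_3 = j of Σ_t A[v_t][v_{t+1}]. For example, for (i, j) = (0, 1) we minimise over 4 possible intermediate vertex sequences; the minimum is 15, attained along the walk 0 → 1 → 0 → 1.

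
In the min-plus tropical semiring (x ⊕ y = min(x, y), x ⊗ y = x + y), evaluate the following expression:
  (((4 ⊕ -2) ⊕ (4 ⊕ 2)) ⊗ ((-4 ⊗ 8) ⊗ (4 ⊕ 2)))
(((4 ⊕ -2) ⊕ (4 ⊕ 2)) ⊗ ((-4 ⊗ 8) ⊗ (4 ⊕ 2))) = 4

Expand innermost to outermost. Recall ⊕ takes the minimum of its arguments and ⊗ takes their sum. Working out the expression (((4 ⊕ -2) ⊕ (4 ⊕ 2)) ⊗ ((-4 ⊗ 8) ⊗ (4 ⊕ 2))) gives 4.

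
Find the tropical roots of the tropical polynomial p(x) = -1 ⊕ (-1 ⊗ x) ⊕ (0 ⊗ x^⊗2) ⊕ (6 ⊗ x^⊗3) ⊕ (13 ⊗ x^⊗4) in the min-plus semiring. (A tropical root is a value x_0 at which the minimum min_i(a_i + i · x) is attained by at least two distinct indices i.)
Roots: {-7, -6, -1, 0}

Each tropical root is a break point of the lower envelope of the lines y = a_i + i · x (there are 5 lines, with slopes 0, 1, ..., 4). Only the lines that attain the minimum somewhere contribute to roots; other lines are dominated. Here the surviving (envelope) indices are i = 4, i = 3, i = 2, i = 1, i = 0.
Intersections between consecutive envelope lines give the roots: for adjacent envelope indices i < j the intersection is x = (a_i − a_j) / (j − i). Reading off the sorted break points: {-7, -6, -1, 0}.
Verification: at each break x_0, at least two indices attain the minimum of min_i(a_i + i · x_0).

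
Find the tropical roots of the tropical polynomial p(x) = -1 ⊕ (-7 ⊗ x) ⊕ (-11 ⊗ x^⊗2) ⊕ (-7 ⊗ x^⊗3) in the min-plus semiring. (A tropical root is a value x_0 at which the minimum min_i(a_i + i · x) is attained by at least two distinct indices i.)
Roots: {-4, 4, 6}

Each tropical root is a break point of the lower envelope of the lines y = a_i + i · x (there are 4 lines, with slopes 0, 1, ..., 3). Only the lines that attain the minimum somewhere contribute to roots; other lines are dominated. Here the surviving (envelope) indices are i = 3, i = 2, i = 1, i = 0.
Intersections between consecutive envelope lines give the roots: for adjacent envelope indices i < j the intersection is x = (a_i − a_j) / (j − i). Reading off the sorted break points: {-4, 4, 6}.
Verification: at each break x_0, at least two indices attain the minimum of min_i(a_i + i · x_0).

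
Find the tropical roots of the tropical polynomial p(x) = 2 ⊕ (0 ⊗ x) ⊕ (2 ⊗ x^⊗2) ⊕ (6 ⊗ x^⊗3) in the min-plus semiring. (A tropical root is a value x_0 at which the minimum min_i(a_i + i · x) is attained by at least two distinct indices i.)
Roots: {-4, -2, 2}

Each tropical root is a break point of the lower envelope of the lines y = a_i + i · x (there are 4 lines, with slopes 0, 1, ..., 3). Only the lines that attain the minimum somewhere contribute to roots; other lines are dominated. Here the surviving (envelope) indices are i = 3, i = 2, i = 1, i = 0.
Intersections between consecutive envelope lines give the roots: for adjacent envelope indices i < j the intersection is x = (a_i − a_j) / (j − i). Reading off the sorted break points: {-4, -2, 2}.
Verification: at each break x_0, at least two indices attain the minimum of min_i(a_i + i · x_0).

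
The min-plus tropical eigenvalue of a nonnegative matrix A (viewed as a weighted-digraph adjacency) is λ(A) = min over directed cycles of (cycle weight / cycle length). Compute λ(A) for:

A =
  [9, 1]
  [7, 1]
λ(A) = 1

Enumerate directed cycles and compute their means (weight / length). Sample:
  cycle 0 → 0: weight = 9, length = 1, mean = 9/1 ≈ 9.000
  cycle 1 → 1: weight = 1, length = 1, mean = 1/1 ≈ 1.000
  cycle 0 → 1 → 0: weight = 8, length = 2, mean = 8/2 ≈ 4.000
  cycle 1 → 0 → 1: weight = 8, length = 2, mean = 8/2 ≈ 4.000
Minimum mean = 1.000, attained e.g. along the cycle 1 → 1 with weight 1 and length 1. So λ(A) = 1/1 = 1.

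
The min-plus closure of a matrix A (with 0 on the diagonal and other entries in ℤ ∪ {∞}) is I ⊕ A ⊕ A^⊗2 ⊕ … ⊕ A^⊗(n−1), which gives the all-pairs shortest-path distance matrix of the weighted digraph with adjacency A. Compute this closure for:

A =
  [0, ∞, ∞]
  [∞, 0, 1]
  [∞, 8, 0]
Closure =
  [0, ∞, ∞]
  [∞, 0, 1]
  [∞, 8, 0]

This is the Floyd-Warshall all-pairs shortest-path computation. For each intermediate vertex k = 0, 1, …, 2, update dist[i][j] ← min(dist[i][j], dist[i][k] + dist[k][j]). The final matrix gives, for each (i, j), the minimum total weight of any directed path from i to j (possibly empty when i = j).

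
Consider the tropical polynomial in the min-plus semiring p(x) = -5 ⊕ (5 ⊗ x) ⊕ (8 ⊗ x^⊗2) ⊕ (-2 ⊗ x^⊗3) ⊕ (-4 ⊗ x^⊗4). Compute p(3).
p(3) = -5

A tropical monomial a ⊗ x^⊗i evaluates to a + i · x. Evaluating each term at x = 3:
  Term 0 contributes -5 + 0 · 3 = -5
  Term 1 contributes 5 + 1 · 3 = 8
  Term 2 contributes 8 + 2 · 3 = 14
  Term 3 contributes -2 + 3 · 3 = 7
  Term 4 contributes -4 + 4 · 3 = 8
p(3) = ⊕ of these = min[-5, 8, 14, 7, 8] = -5.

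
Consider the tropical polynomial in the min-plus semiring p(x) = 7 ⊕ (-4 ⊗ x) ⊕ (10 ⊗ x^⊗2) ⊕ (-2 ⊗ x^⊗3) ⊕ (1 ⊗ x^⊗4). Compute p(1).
p(1) = -3

A tropical monomial a ⊗ x^⊗i evaluates to a + i · x. Evaluating each term at x = 1:
  Term 0 contributes 7 + 0 · 1 = 7
  Term 1 contributes -4 + 1 · 1 = -3
  Term 2 contributes 10 + 2 · 1 = 12
  Term 3 contributes -2 + 3 · 1 = 1
  Term 4 contributes 1 + 4 · 1 = 5
p(1) = ⊕ of these = min[7, -3, 12, 1, 5] = -3.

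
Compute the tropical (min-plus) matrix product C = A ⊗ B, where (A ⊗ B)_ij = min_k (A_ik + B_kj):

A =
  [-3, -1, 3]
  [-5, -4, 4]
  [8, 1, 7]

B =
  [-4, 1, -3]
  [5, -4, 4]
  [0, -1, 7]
A ⊗ B =
  [-7, -5, -6]
  [-9, -8, -8]
  [4, -3, 5]

Apply the min-plus product entry-by-entry:
  C[0][0] = min over k of (A[0][0] + B[0][0] = -3 + -4 = -7, A[0][1] + B[1][0] = -1 + 5 = 4, A[0][2] + B[2][0] = 3 + 0 = 3) = -7 (attained at k = 0)
  C[0][1] = min over k of (A[0][0] + B[0][1] = -3 + 1 = -2, A[0][1] + B[1][1] = -1 + -4 = -5, A[0][2] + B[2][1] = 3 + -1 = 2) = -5 (attained at k = 1)
  C[0][2] = min over k of (A[0][0] + B[0][2] = -3 + -3 = -6, A[0][1] + B[1][2] = -1 + 4 = 3, A[0][2] + B[2][2] = 3 + 7 = 10) = -6 (attained at k = 0)
  C[1][0] = min over k of (A[1][0] + B[0][0] = -5 + -4 = -9, A[1][1] + B[1][0] = -4 + 5 = 1, A[1][2] + B[2][0] = 4 + 0 = 4) = -9 (attained at k = 0)
  C[1][1] = min over k of (A[1][0] + B[0][1] = -5 + 1 = -4, A[1][1] + B[1][1] = -4 + -4 = -8, A[1][2] + B[2][1] = 4 + -1 = 3) = -8 (attained at k = 1)
  C[1][2] = min over k of (A[1][0] + B[0][2] = -5 + -3 = -8, A[1][1] + B[1][2] = -4 + 4 = 0, A[1][2] + B[2][2] = 4 + 7 = 11) = -8 (attained at k = 0)
  C[2][0] = min over k of (A[2][0] + B[0][0] = 8 + -4 = 4, A[2][1] + B[1][0] = 1 + 5 = 6, A[2][2] + B[2][0] = 7 + 0 = 7) = 4 (attained at k = 0)
  C[2][1] = min over k of (A[2][0] + B[0][1] = 8 + 1 = 9, A[2][1] + B[1][1] = 1 + -4 = -3, A[2][2] + B[2][1] = 7 + -1 = 6) = -3 (attained at k = 1)
  C[2][2] = min over k of (A[2][0] + B[0][2] = 8 + -3 = 5, A[2][1] + B[1][2] = 1 + 4 = 5, A[2][2] + B[2][2] = 7 + 7 = 14) = 5 (attained at k = 0)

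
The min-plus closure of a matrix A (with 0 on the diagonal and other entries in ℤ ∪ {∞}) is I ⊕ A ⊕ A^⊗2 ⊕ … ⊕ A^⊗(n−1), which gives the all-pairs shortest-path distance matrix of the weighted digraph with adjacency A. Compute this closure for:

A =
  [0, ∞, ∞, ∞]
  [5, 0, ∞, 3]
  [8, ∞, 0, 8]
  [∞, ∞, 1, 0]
Closure =
  [0, ∞, ∞, ∞]
  [5, 0, 4, 3]
  [8, ∞, 0, 8]
  [9, ∞, 1, 0]

This is the Floyd-Warshall all-pairs shortest-path computation. For each intermediate vertex k = 0, 1, …, 3, update dist[i][j] ← min(dist[i][j], dist[i][k] + dist[k][j]). The final matrix gives, for each (i, j), the minimum total weight of any directed path from i to j (possibly empty when i = j).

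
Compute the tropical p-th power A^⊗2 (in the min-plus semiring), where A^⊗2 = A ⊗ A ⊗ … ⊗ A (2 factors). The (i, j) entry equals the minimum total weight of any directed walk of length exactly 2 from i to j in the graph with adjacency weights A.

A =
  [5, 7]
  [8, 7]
A^⊗2 =
  [10, 12]
  [13, 14]

Each entry (A^⊗2)_ij equals the minimum over all length-2 walks i = v_0 → v_1 → … → v_2 = j of Σ_t A[v_t][v_{t+1}]. For example, for (i, j) = (0, 1) we minimise over 2 possible intermediate vertex sequences; the minimum is 12, attained along the walk 0 → 0 → 1.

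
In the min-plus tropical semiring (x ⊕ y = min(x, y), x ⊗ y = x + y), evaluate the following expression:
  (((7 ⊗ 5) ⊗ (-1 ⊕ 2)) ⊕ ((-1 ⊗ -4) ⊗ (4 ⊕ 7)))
(((7 ⊗ 5) ⊗ (-1 ⊕ 2)) ⊕ ((-1 ⊗ -4) ⊗ (4 ⊕ 7))) = -1

Expand innermost to outermost. Recall ⊕ takes the minimum of its arguments and ⊗ takes their sum. Working out the expression (((7 ⊗ 5) ⊗ (-1 ⊕ 2)) ⊕ ((-1 ⊗ -4) ⊗ (4 ⊕ 7))) gives -1.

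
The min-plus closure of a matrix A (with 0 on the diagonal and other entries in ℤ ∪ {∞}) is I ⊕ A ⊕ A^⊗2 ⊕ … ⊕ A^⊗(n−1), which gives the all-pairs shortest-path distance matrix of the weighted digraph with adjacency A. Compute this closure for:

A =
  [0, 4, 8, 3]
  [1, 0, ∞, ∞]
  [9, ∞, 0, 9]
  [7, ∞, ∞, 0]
Closure =
  [0, 4, 8, 3]
  [1, 0, 9, 4]
  [9, 13, 0, 9]
  [7, 11, 15, 0]

This is the Floyd-Warshall all-pairs shortest-path computation. For each intermediate vertex k = 0, 1, …, 3, update dist[i][j] ← min(dist[i][j], dist[i][k] + dist[k][j]). The final matrix gives, for each (i, j), the minimum total weight of any directed path from i to j (possibly empty when i = j).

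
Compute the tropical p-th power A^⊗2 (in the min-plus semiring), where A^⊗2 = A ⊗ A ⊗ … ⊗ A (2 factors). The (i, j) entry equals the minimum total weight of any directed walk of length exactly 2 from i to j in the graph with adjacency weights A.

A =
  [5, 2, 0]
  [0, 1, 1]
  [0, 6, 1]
A^⊗2 =
  [0, 3, 1]
  [1, 2, 0]
  [1, 2, 0]

Each entry (A^⊗2)_ij equals the minimum over all length-2 walks i = v_0 → v_1 → … → v_2 = j of Σ_t A[v_t][v_{t+1}]. For example, for (i, j) = (0, 2) we minimise over 3 possible intermediate vertex sequences; the minimum is 1, attained along the walk 0 → 2 → 2.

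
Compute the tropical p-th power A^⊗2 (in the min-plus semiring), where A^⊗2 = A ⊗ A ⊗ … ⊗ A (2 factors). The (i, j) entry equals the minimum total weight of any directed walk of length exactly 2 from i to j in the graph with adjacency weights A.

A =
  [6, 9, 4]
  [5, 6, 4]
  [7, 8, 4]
A^⊗2 =
  [11, 12, 8]
  [11, 12, 8]
  [11, 12, 8]

Each entry (A^⊗2)_ij equals the minimum over all length-2 walks i = v_0 → v_1 → … → v_2 = j of Σ_t A[v_t][v_{t+1}]. For example, for (i, j) = (0, 2) we minimise over 3 possible intermediate vertex sequences; the minimum is 8, attained along the walk 0 → 2 → 2.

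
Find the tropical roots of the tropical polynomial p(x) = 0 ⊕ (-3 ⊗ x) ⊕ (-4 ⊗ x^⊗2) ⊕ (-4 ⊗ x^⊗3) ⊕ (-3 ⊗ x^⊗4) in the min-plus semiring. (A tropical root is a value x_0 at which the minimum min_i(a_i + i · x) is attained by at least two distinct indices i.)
Roots: {-1, 0, 1, 3}

Each tropical root is a break point of the lower envelope of the lines y = a_i + i · x (there are 5 lines, with slopes 0, 1, ..., 4). Only the lines that attain the minimum somewhere contribute to roots; other lines are dominated. Here the surviving (envelope) indices are i = 4, i = 3, i = 2, i = 1, i = 0.
Intersections between consecutive envelope lines give the roots: for adjacent envelope indices i < j the intersection is x = (a_i − a_j) / (j − i). Reading off the sorted break points: {-1, 0, 1, 3}.
Verification: at each break x_0, at least two indices attain the minimum of min_i(a_i + i · x_0).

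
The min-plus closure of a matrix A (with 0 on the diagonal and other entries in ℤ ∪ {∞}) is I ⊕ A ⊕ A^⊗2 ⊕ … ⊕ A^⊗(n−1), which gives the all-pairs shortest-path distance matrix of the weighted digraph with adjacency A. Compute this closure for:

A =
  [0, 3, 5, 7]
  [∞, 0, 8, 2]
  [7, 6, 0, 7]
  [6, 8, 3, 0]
Closure =
  [0, 3, 5, 5]
  [8, 0, 5, 2]
  [7, 6, 0, 7]
  [6, 8, 3, 0]

This is the Floyd-Warshall all-pairs shortest-path computation. For each intermediate vertex k = 0, 1, …, 3, update dist[i][j] ← min(dist[i][j], dist[i][k] + dist[k][j]). The final matrix gives, for each (i, j), the minimum total weight of any directed path from i to j (possibly empty when i = j).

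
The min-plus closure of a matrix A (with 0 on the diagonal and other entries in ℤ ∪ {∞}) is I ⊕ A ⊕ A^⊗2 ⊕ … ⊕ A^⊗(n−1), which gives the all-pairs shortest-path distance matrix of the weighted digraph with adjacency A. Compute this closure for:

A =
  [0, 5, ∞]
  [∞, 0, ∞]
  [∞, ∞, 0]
Closure =
  [0, 5, ∞]
  [∞, 0, ∞]
  [∞, ∞, 0]

This is the Floyd-Warshall all-pairs shortest-path computation. For each intermediate vertex k = 0, 1, …, 2, update dist[i][j] ← min(dist[i][j], dist[i][k] + dist[k][j]). The final matrix gives, for each (i, j), the minimum total weight of any directed path from i to j (possibly empty when i = j).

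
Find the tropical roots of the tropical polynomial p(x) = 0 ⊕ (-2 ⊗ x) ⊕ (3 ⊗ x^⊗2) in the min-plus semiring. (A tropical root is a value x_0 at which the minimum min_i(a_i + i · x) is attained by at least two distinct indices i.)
Roots: {-5, 2}

Each tropical root is a break point of the lower envelope of the lines y = a_i + i · x (there are 3 lines, with slopes 0, 1, ..., 2). Only the lines that attain the minimum somewhere contribute to roots; other lines are dominated. Here the surviving (envelope) indices are i = 2, i = 1, i = 0.
Intersections between consecutive envelope lines give the roots: for adjacent envelope indices i < j the intersection is x = (a_i − a_j) / (j − i). Reading off the sorted break points: {-5, 2}.
Verification: at each break x_0, at least two indices attain the minimum of min_i(a_i + i · x_0).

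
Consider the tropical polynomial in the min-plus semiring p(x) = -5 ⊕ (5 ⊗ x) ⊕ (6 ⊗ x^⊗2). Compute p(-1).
p(-1) = -5

A tropical monomial a ⊗ x^⊗i evaluates to a + i · x. Evaluating each term at x = -1:
  Term 0 contributes -5 + 0 · -1 = -5
  Term 1 contributes 5 + 1 · -1 = 4
  Term 2 contributes 6 + 2 · -1 = 4
p(-1) = ⊕ of these = min[-5, 4, 4] = -5.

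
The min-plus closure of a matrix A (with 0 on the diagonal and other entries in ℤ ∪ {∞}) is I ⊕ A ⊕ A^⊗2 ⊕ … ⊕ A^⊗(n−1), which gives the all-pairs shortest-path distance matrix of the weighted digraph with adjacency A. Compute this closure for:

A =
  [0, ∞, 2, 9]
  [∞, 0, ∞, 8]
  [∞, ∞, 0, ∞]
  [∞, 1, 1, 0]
Closure =
  [0, 10, 2, 9]
  [∞, 0, 9, 8]
  [∞, ∞, 0, ∞]
  [∞, 1, 1, 0]

This is the Floyd-Warshall all-pairs shortest-path computation. For each intermediate vertex k = 0, 1, …, 3, update dist[i][j] ← min(dist[i][j], dist[i][k] + dist[k][j]). The final matrix gives, for each (i, j), the minimum total weight of any directed path from i to j (possibly empty when i = j).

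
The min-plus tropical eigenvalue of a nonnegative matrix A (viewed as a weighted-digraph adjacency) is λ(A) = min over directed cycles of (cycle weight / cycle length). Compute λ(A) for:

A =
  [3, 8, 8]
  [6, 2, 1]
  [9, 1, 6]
λ(A) = 1

Enumerate directed cycles and compute their means (weight / length). Sample:
  cycle 0 → 0: weight = 3, length = 1, mean = 3/1 ≈ 3.000
  cycle 1 → 1: weight = 2, length = 1, mean = 2/1 ≈ 2.000
  cycle 2 → 2: weight = 6, length = 1, mean = 6/1 ≈ 6.000
  cycle 0 → 1 → 0: weight = 14, length = 2, mean = 14/2 ≈ 7.000
  cycle 0 → 2 → 0: weight = 17, length = 2, mean = 17/2 ≈ 8.500
  cycle 1 → 0 → 1: weight = 14, length = 2, mean = 14/2 ≈ 7.000
Minimum mean = 1.000, attained e.g. along the cycle 1 → 2 → 1 with weight 2 and length 2. So λ(A) = 2/2 = 1.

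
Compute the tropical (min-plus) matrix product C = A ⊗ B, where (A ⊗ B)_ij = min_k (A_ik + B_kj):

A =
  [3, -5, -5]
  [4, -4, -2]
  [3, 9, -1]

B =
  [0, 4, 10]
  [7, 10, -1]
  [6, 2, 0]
A ⊗ B =
  [1, -3, -6]
  [3, 0, -5]
  [3, 1, -1]

Apply the min-plus product entry-by-entry:
  C[0][0] = min over k of (A[0][0] + B[0][0] = 3 + 0 = 3, A[0][1] + B[1][0] = -5 + 7 = 2, A[0][2] + B[2][0] = -5 + 6 = 1) = 1 (attained at k = 2)
  C[0][1] = min over k of (A[0][0] + B[0][1] = 3 + 4 = 7, A[0][1] + B[1][1] = -5 + 10 = 5, A[0][2] + B[2][1] = -5 + 2 = -3) = -3 (attained at k = 2)
  C[0][2] = min over k of (A[0][0] + B[0][2] = 3 + 10 = 13, A[0][1] + B[1][2] = -5 + -1 = -6, A[0][2] + B[2][2] = -5 + 0 = -5) = -6 (attained at k = 1)
  C[1][0] = min over k of (A[1][0] + B[0][0] = 4 + 0 = 4, A[1][1] + B[1][0] = -4 + 7 = 3, A[1][2] + B[2][0] = -2 + 6 = 4) = 3 (attained at k = 1)
  C[1][1] = min over k of (A[1][0] + B[0][1] = 4 + 4 = 8, A[1][1] + B[1][1] = -4 + 10 = 6, A[1][2] + B[2][1] = -2 + 2 = 0) = 0 (attained at k = 2)
  C[1][2] = min over k of (A[1][0] + B[0][2] = 4 + 10 = 14, A[1][1] + B[1][2] = -4 + -1 = -5, A[1][2] + B[2][2] = -2 + 0 = -2) = -5 (attained at k = 1)
  C[2][0] = min over k of (A[2][0] + B[0][0] = 3 + 0 = 3, A[2][1] + B[1][0] = 9 + 7 = 16, A[2][2] + B[2][0] = -1 + 6 = 5) = 3 (attained at k = 0)
  C[2][1] = min over k of (A[2][0] + B[0][1] = 3 + 4 = 7, A[2][1] + B[1][1] = 9 + 10 = 19, A[2][2] + B[2][1] = -1 + 2 = 1) = 1 (attained at k = 2)
  C[2][2] = min over k of (A[2][0] + B[0][2] = 3 + 10 = 13, A[2][1] + B[1][2] = 9 + -1 = 8, A[2][2] + B[2][2] = -1 + 0 = -1) = -1 (attained at k = 2)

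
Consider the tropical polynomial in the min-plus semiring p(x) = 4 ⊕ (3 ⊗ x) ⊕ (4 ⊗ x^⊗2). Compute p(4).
p(4) = 4

A tropical monomial a ⊗ x^⊗i evaluates to a + i · x. Evaluating each term at x = 4:
  Term 0 contributes 4 + 0 · 4 = 4
  Term 1 contributes 3 + 1 · 4 = 7
  Term 2 contributes 4 + 2 · 4 = 12
p(4) = ⊕ of these = min[4, 7, 12] = 4.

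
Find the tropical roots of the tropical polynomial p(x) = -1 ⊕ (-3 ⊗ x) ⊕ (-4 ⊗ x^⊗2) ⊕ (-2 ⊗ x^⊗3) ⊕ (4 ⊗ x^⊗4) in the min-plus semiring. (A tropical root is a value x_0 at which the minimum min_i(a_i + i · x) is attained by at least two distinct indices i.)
Roots: {-6, -2, 1, 2}

Each tropical root is a break point of the lower envelope of the lines y = a_i + i · x (there are 5 lines, with slopes 0, 1, ..., 4). Only the lines that attain the minimum somewhere contribute to roots; other lines are dominated. Here the surviving (envelope) indices are i = 4, i = 3, i = 2, i = 1, i = 0.
Intersections between consecutive envelope lines give the roots: for adjacent envelope indices i < j the intersection is x = (a_i − a_j) / (j − i). Reading off the sorted break points: {-6, -2, 1, 2}.
Verification: at each break x_0, at least two indices attain the minimum of min_i(a_i + i · x_0).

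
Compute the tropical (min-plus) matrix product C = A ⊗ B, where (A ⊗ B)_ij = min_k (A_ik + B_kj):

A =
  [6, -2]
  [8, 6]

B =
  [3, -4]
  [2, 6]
A ⊗ B =
  [0, 2]
  [8, 4]

Apply the min-plus product entry-by-entry:
  C[0][0] = min over k of (A[0][0] + B[0][0] = 6 + 3 = 9, A[0][1] + B[1][0] = -2 + 2 = 0) = 0 (attained at k = 1)
  C[0][1] = min over k of (A[0][0] + B[0][1] = 6 + -4 = 2, A[0][1] + B[1][1] = -2 + 6 = 4) = 2 (attained at k = 0)
  C[1][0] = min over k of (A[1][0] + B[0][0] = 8 + 3 = 11, A[1][1] + B[1][0] = 6 + 2 = 8) = 8 (attained at k = 1)
  C[1][1] = min over k of (A[1][0] + B[0][1] = 8 + -4 = 4, A[1][1] + B[1][1] = 6 + 6 = 12) = 4 (attained at k = 0)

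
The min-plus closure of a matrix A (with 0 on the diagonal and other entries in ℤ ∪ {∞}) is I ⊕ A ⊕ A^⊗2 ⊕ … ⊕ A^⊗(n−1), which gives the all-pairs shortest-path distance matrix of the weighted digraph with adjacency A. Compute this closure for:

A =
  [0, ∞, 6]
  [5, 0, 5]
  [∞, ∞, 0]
Closure =
  [0, ∞, 6]
  [5, 0, 5]
  [∞, ∞, 0]

This is the Floyd-Warshall all-pairs shortest-path computation. For each intermediate vertex k = 0, 1, …, 2, update dist[i][j] ← min(dist[i][j], dist[i][k] + dist[k][j]). The final matrix gives, for each (i, j), the minimum total weight of any directed path from i to j (possibly empty when i = j).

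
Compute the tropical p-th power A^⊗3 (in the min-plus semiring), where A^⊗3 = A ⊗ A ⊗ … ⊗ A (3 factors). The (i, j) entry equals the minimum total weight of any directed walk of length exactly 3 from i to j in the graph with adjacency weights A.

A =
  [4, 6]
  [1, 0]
A^⊗3 =
  [7, 6]
  [1, 0]

Each entry (A^⊗3)_ij equals the minimum over all length-3 walks i = v_0 → v_1 → … → v_3 = j of Σ_t A[v_t][v_{t+1}]. For example, for (i, j) = (0, 1) we minimise over 4 possible intermediate vertex sequences; the minimum is 6, attained along the walk 0 → 1 → 1 → 1.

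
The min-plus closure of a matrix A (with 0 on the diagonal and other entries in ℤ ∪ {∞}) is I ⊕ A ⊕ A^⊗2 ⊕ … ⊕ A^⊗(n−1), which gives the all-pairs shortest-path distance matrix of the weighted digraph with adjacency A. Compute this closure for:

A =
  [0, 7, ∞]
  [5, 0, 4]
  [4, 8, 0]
Closure =
  [0, 7, 11]
  [5, 0, 4]
  [4, 8, 0]

This is the Floyd-Warshall all-pairs shortest-path computation. For each intermediate vertex k = 0, 1, …, 2, update dist[i][j] ← min(dist[i][j], dist[i][k] + dist[k][j]). The final matrix gives, for each (i, j), the minimum total weight of any directed path from i to j (possibly empty when i = j).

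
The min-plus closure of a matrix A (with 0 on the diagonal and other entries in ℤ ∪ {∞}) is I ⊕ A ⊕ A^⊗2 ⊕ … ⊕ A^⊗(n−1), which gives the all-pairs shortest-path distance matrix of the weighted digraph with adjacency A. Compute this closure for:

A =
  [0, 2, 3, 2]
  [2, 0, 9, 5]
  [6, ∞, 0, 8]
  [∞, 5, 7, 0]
Closure =
  [0, 2, 3, 2]
  [2, 0, 5, 4]
  [6, 8, 0, 8]
  [7, 5, 7, 0]

This is the Floyd-Warshall all-pairs shortest-path computation. For each intermediate vertex k = 0, 1, …, 3, update dist[i][j] ← min(dist[i][j], dist[i][k] + dist[k][j]). The final matrix gives, for each (i, j), the minimum total weight of any directed path from i to j (possibly empty when i = j).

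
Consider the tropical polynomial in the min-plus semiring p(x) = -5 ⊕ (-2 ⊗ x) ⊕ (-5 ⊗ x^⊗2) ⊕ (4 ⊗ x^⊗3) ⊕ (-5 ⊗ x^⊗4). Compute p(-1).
p(-1) = -9

A tropical monomial a ⊗ x^⊗i evaluates to a + i · x. Evaluating each term at x = -1:
  Term 0 contributes -5 + 0 · -1 = -5
  Term 1 contributes -2 + 1 · -1 = -3
  Term 2 contributes -5 + 2 · -1 = -7
  Term 3 contributes 4 + 3 · -1 = 1
  Term 4 contributes -5 + 4 · -1 = -9
p(-1) = ⊕ of these = min[-5, -3, -7, 1, -9] = -9.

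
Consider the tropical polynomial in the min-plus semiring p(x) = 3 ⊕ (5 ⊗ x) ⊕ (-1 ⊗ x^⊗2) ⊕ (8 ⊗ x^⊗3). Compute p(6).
p(6) = 3

A tropical monomial a ⊗ x^⊗i evaluates to a + i · x. Evaluating each term at x = 6:
  Term 0 contributes 3 + 0 · 6 = 3
  Term 1 contributes 5 + 1 · 6 = 11
  Term 2 contributes -1 + 2 · 6 = 11
  Term 3 contributes 8 + 3 · 6 = 26
p(6) = ⊕ of these = min[3, 11, 11, 26] = 3.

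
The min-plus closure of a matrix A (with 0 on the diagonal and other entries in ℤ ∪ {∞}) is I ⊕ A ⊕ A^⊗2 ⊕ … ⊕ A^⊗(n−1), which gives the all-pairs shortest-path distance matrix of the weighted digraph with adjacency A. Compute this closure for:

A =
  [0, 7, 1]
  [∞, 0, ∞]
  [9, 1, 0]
Closure =
  [0, 2, 1]
  [∞, 0, ∞]
  [9, 1, 0]

This is the Floyd-Warshall all-pairs shortest-path computation. For each intermediate vertex k = 0, 1, …, 2, update dist[i][j] ← min(dist[i][j], dist[i][k] + dist[k][j]). The final matrix gives, for each (i, j), the minimum total weight of any directed path from i to j (possibly empty when i = j).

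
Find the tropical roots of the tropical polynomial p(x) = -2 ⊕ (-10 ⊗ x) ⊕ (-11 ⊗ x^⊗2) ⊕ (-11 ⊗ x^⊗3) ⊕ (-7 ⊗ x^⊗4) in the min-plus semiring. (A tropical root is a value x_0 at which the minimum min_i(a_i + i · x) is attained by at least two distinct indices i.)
Roots: {-4, 0, 1, 8}

Each tropical root is a break point of the lower envelope of the lines y = a_i + i · x (there are 5 lines, with slopes 0, 1, ..., 4). Only the lines that attain the minimum somewhere contribute to roots; other lines are dominated. Here the surviving (envelope) indices are i = 4, i = 3, i = 2, i = 1, i = 0.
Intersections between consecutive envelope lines give the roots: for adjacent envelope indices i < j the intersection is x = (a_i − a_j) / (j − i). Reading off the sorted break points: {-4, 0, 1, 8}.
Verification: at each break x_0, at least two indices attain the minimum of min_i(a_i + i · x_0).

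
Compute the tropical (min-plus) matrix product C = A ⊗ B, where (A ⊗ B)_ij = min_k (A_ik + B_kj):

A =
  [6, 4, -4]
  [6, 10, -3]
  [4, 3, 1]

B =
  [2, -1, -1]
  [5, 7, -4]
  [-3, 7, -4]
A ⊗ B =
  [-7, 3, -8]
  [-6, 4, -7]
  [-2, 3, -3]

Apply the min-plus product entry-by-entry:
  C[0][0] = min over k of (A[0][0] + B[0][0] = 6 + 2 = 8, A[0][1] + B[1][0] = 4 + 5 = 9, A[0][2] + B[2][0] = -4 + -3 = -7) = -7 (attained at k = 2)
  C[0][1] = min over k of (A[0][0] + B[0][1] = 6 + -1 = 5, A[0][1] + B[1][1] = 4 + 7 = 11, A[0][2] + B[2][1] = -4 + 7 = 3) = 3 (attained at k = 2)
  C[0][2] = min over k of (A[0][0] + B[0][2] = 6 + -1 = 5, A[0][1] + B[1][2] = 4 + -4 = 0, A[0][2] + B[2][2] = -4 + -4 = -8) = -8 (attained at k = 2)
  C[1][0] = min over k of (A[1][0] + B[0][0] = 6 + 2 = 8, A[1][1] + B[1][0] = 10 + 5 = 15, A[1][2] + B[2][0] = -3 + -3 = -6) = -6 (attained at k = 2)
  C[1][1] = min over k of (A[1][0] + B[0][1] = 6 + -1 = 5, A[1][1] + B[1][1] = 10 + 7 = 17, A[1][2] + B[2][1] = -3 + 7 = 4) = 4 (attained at k = 2)
  C[1][2] = min over k of (A[1][0] + B[0][2] = 6 + -1 = 5, A[1][1] + B[1][2] = 10 + -4 = 6, A[1][2] + B[2][2] = -3 + -4 = -7) = -7 (attained at k = 2)
  C[2][0] = min over k of (A[2][0] + B[0][0] = 4 + 2 = 6, A[2][1] + B[1][0] = 3 + 5 = 8, A[2][2] + B[2][0] = 1 + -3 = -2) = -2 (attained at k = 2)
  C[2][1] = min over k of (A[2][0] + B[0][1] = 4 + -1 = 3, A[2][1] + B[1][1] = 3 + 7 = 10, A[2][2] + B[2][1] = 1 + 7 = 8) = 3 (attained at k = 0)
  C[2][2] = min over k of (A[2][0] + B[0][2] = 4 + -1 = 3, A[2][1] + B[1][2] = 3 + -4 = -1, A[2][2] + B[2][2] = 1 + -4 = -3) = -3 (attained at k = 2)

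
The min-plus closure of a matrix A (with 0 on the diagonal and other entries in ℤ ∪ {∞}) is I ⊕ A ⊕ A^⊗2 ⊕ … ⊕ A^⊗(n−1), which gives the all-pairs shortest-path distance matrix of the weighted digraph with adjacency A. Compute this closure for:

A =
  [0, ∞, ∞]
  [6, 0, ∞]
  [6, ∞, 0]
Closure =
  [0, ∞, ∞]
  [6, 0, ∞]
  [6, ∞, 0]

This is the Floyd-Warshall all-pairs shortest-path computation. For each intermediate vertex k = 0, 1, …, 2, update dist[i][j] ← min(dist[i][j], dist[i][k] + dist[k][j]). The final matrix gives, for each (i, j), the minimum total weight of any directed path from i to j (possibly empty when i = j).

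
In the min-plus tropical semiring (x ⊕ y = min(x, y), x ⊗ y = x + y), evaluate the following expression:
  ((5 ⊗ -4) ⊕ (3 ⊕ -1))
((5 ⊗ -4) ⊕ (3 ⊕ -1)) = -1

Expand innermost to outermost. Recall ⊕ takes the minimum of its arguments and ⊗ takes their sum. Working out the expression ((5 ⊗ -4) ⊕ (3 ⊕ -1)) gives -1.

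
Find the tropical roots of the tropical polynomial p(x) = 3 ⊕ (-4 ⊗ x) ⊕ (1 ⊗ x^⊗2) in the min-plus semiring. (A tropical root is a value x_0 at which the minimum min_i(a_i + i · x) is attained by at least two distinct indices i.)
Roots: {-5, 7}

Each tropical root is a break point of the lower envelope of the lines y = a_i + i · x (there are 3 lines, with slopes 0, 1, ..., 2). Only the lines that attain the minimum somewhere contribute to roots; other lines are dominated. Here the surviving (envelope) indices are i = 2, i = 1, i = 0.
Intersections between consecutive envelope lines give the roots: for adjacent envelope indices i < j the intersection is x = (a_i − a_j) / (j − i). Reading off the sorted break points: {-5, 7}.
Verification: at each break x_0, at least two indices attain the minimum of min_i(a_i + i · x_0).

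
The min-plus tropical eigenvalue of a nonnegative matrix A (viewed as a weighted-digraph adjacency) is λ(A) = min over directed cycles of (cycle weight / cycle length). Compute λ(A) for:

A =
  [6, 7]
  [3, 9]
λ(A) = 5

Enumerate directed cycles and compute their means (weight / length). Sample:
  cycle 0 → 0: weight = 6, length = 1, mean = 6/1 ≈ 6.000
  cycle 1 → 1: weight = 9, length = 1, mean = 9/1 ≈ 9.000
  cycle 0 → 1 → 0: weight = 10, length = 2, mean = 10/2 ≈ 5.000
  cycle 1 → 0 → 1: weight = 10, length = 2, mean = 10/2 ≈ 5.000
Minimum mean = 5.000, attained e.g. along the cycle 0 → 1 → 0 with weight 10 and length 2. So λ(A) = 10/2 = 5.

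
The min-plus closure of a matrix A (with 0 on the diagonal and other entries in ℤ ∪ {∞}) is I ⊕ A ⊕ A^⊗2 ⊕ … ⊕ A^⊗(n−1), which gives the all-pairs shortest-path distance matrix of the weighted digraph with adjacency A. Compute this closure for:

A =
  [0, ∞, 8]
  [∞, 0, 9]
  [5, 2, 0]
Closure =
  [0, 10, 8]
  [14, 0, 9]
  [5, 2, 0]

This is the Floyd-Warshall all-pairs shortest-path computation. For each intermediate vertex k = 0, 1, …, 2, update dist[i][j] ← min(dist[i][j], dist[i][k] + dist[k][j]). The final matrix gives, for each (i, j), the minimum total weight of any directed path from i to j (possibly empty when i = j).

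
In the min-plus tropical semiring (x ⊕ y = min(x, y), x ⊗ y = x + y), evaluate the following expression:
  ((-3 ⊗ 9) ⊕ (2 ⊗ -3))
((-3 ⊗ 9) ⊕ (2 ⊗ -3)) = -1

Expand innermost to outermost. Recall ⊕ takes the minimum of its arguments and ⊗ takes their sum. Working out the expression ((-3 ⊗ 9) ⊕ (2 ⊗ -3)) gives -1.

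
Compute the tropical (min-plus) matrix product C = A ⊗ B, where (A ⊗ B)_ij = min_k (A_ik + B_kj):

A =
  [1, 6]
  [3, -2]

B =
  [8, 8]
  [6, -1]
A ⊗ B =
  [9, 5]
  [4, -3]

Apply the min-plus product entry-by-entry:
  C[0][0] = min over k of (A[0][0] + B[0][0] = 1 + 8 = 9, A[0][1] + B[1][0] = 6 + 6 = 12) = 9 (attained at k = 0)
  C[0][1] = min over k of (A[0][0] + B[0][1] = 1 + 8 = 9, A[0][1] + B[1][1] = 6 + -1 = 5) = 5 (attained at k = 1)
  C[1][0] = min over k of (A[1][0] + B[0][0] = 3 + 8 = 11, A[1][1] + B[1][0] = -2 + 6 = 4) = 4 (attained at k = 1)
  C[1][1] = min over k of (A[1][0] + B[0][1] = 3 + 8 = 11, A[1][1] + B[1][1] = -2 + -1 = -3) = -3 (attained at k = 1)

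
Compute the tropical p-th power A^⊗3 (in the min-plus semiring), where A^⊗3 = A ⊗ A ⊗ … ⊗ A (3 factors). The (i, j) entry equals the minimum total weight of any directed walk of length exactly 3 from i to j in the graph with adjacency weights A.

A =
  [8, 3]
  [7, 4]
A^⊗3 =
  [14, 11]
  [15, 12]

Each entry (A^⊗3)_ij equals the minimum over all length-3 walks i = v_0 → v_1 → … → v_3 = j of Σ_t A[v_t][v_{t+1}]. For example, for (i, j) = (0, 1) we minimise over 4 possible intermediate vertex sequences; the minimum is 11, attained along the walk 0 → 1 → 1 → 1.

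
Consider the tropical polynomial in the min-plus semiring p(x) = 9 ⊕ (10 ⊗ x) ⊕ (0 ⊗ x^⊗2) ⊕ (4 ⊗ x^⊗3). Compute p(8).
p(8) = 9

A tropical monomial a ⊗ x^⊗i evaluates to a + i · x. Evaluating each term at x = 8:
  Term 0 contributes 9 + 0 · 8 = 9
  Term 1 contributes 10 + 1 · 8 = 18
  Term 2 contributes 0 + 2 · 8 = 16
  Term 3 contributes 4 + 3 · 8 = 28
p(8) = ⊕ of these = min[9, 18, 16, 28] = 9.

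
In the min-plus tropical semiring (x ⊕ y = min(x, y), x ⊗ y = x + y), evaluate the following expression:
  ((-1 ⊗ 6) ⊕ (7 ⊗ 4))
((-1 ⊗ 6) ⊕ (7 ⊗ 4)) = 5

Expand innermost to outermost. Recall ⊕ takes the minimum of its arguments and ⊗ takes their sum. Working out the expression ((-1 ⊗ 6) ⊕ (7 ⊗ 4)) gives 5.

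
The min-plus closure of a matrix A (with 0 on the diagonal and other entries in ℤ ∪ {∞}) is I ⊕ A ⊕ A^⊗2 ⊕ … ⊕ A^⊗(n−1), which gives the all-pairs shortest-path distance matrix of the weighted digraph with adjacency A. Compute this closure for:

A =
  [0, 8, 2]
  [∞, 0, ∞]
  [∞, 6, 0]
Closure =
  [0, 8, 2]
  [∞, 0, ∞]
  [∞, 6, 0]

This is the Floyd-Warshall all-pairs shortest-path computation. For each intermediate vertex k = 0, 1, …, 2, update dist[i][j] ← min(dist[i][j], dist[i][k] + dist[k][j]). The final matrix gives, for each (i, j), the minimum total weight of any directed path from i to j (possibly empty when i = j).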